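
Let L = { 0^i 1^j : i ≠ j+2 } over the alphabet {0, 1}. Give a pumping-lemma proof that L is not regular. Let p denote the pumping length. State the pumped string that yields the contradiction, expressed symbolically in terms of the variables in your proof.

0^{p+p!} 1^{p+p!-2}

Assume L is regular. Let p be the pumping length given by the pumping lemma.
Choose w = 0^p 1^{p+p!-2}. Since p ≠ (p+p!-2)+2 = p+p!, w ∈ L; and |w| ≥ p.
By the pumping lemma, w = xyz with |xy| ≤ p and |y| > 0.
Since the first p symbols of w are all 0's and |xy| ≤ p, y lies entirely in the leading 0-block: y = 0^k for some k with 1 ≤ k ≤ p.
Since 1 ≤ k ≤ p, k divides p!; set t = 1 + p!/k. Then xy^t z has p + (p!/k)·k = p + p! copies of 0. Now the 0-count is p+p! and (1-count)+2 = (p+p!-2)+2 = p+p!, so i ≠ j+2 fails. So xy^t z = 0^{p+p!} 1^{p+p!-2} ∉ L.
This is a contradiction; hence L is not regular.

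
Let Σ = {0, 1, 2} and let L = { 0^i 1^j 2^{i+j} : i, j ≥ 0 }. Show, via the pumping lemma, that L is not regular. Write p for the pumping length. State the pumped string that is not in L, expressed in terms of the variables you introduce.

0^{p+k} 1^p 2^{2p}

Assume L is regular. Let p be the pumping length given by the pumping lemma.
Take w = 0^p 1^p 2^{2p} ∈ L (with i=j=p, i+j=2p), |w| = 4p ≥ p.
Write w = xyz as guaranteed by the lemma, with |xy| ≤ p and |y| ≥ 1.
The first p characters of w are 0's, so xy (and hence y) consists only of 0's. Write y = 0^k, 1 ≤ k ≤ p.
Consider xy^2z = 0^{p+k} 1^p 2^{2p}. Now the 0- and 1-counts sum to 2p+k, but the 2-count is 2p ≠ 2p+k. So xy^2z ∉ L.
This contradicts the pumping lemma, so L is not regular.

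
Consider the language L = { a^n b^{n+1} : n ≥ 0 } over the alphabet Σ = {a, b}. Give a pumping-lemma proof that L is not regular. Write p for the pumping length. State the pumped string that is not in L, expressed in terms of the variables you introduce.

Toward a contradiction, assume L is regular with pumping length p.
Take w = a^p b^{p+1}. Then w ∈ L and |w| = 2p+1 ≥ p.
Write w = xyz as guaranteed by the lemma, with |xy| ≤ p and |y| ≥ 1.
Because |xy| ≤ p and w begins with p copies of a, we have y = a^k with 1 ≤ k ≤ p.
Pump with i = 2: xy^2z = a^{p+k} b^{p+1}. For this to lie in L we would need p+1 = (p+k)+1, which forces k = 0. But k ≥ 1, so xy^2z ∉ L.
This contradicts the pumping lemma, so L is not regular.

a^{p+k} b^{p+1}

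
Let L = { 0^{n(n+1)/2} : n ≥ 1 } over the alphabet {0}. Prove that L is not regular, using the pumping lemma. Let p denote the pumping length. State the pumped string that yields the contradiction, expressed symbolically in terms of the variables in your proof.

0^{p(p+1)/2+k}

Assume L is regular; let p be its pumping constant.
Take w = 0^{p(p+1)/2} ∈ L with |w| = p(p+1)/2 ≥ p.
The pumping lemma gives a decomposition w = xyz where |xy| ≤ p and y is nonempty.
Then y = 0^k for some k with 1 ≤ k ≤ p.
Pump with i = 2: xy^2z = 0^{p(p+1)/2+k}. Since 1 ≤ k ≤ p, p(p+1)/2 < p(p+1)/2+k ≤ p(p+1)/2+p < (p+1)(p+2)/2, so p(p+1)/2+k is strictly between consecutive triangular numbers. So xy^2z ∉ L.
Contradiction. Therefore L is not regular.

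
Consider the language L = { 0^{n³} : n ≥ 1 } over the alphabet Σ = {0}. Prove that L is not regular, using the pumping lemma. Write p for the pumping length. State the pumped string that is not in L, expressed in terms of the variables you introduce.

0^{p³+k}

Assume L is regular. Let p be the pumping length given by the pumping lemma.
Take w = 0^{p³} ∈ L with |w| = p³ ≥ p.
By the pumping lemma, w = xyz with |xy| ≤ p and y is nonempty.
Then y = 0^k for some k with 1 ≤ k ≤ p.
Pump with i = 2: xy^2z = 0^{p³+k}. Since 1 ≤ k ≤ p, p³ < p³+k ≤ p³+p < p³+3p²+3p+1 = (p+1)³, so p³+k is not a perfect cube. So xy^2z ∉ L.
This contradicts the pumping lemma, so L is not regular.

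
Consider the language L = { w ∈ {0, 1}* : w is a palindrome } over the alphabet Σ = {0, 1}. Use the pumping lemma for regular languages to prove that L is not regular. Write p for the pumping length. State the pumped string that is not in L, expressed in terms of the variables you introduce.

Assume L is regular; let p be its pumping constant.
Take w = 0^p 1 0^p, a palindrome of length 2p+1 ≥ p.
Write w = xyz as guaranteed by the lemma, with |xy| ≤ p and |y| > 0.
Since the first p symbols of w are all 0's and |xy| ≤ p, y lies entirely in the leading 0-block: y = 0^k for some k with 1 ≤ k ≤ p.
Pump with i = 2: xy^2z = 0^{p+k} 1 0^p. Its reverse is 0^p 1 0^{p+k}, which differs from xy^2z since k ≥ 1. So xy^2z is not a palindrome and xy^2z ∉ L.
This contradicts the pumping lemma, so L is not regular.

0^{p+k} 1 0^p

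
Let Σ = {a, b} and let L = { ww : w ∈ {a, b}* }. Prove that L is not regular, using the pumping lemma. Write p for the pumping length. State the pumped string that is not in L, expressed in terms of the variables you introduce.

a^{p+k} b^p a^p b^p

Suppose for contradiction that L is regular, and let p be the pumping length.
Take w = a^p b^p a^p b^p = uu where u = a^pb^p; then w ∈ L and |w| = 4p ≥ p.
Write w = xyz as guaranteed by the lemma, with |xy| ≤ p and y is nonempty.
Because |xy| ≤ p and w begins with p copies of a, we have y = a^k with 1 ≤ k ≤ p.
Pump with i = 2: xy^2z = a^{p+k} b^p a^p b^p, of length 4p+k. Suppose this equals vv. The string starts with a and ends with b, so v does too; thus the boundary between the two copies of v is a b→a transition. There is exactly one such transition, at position 2p+k, so |v| = 2p+k and |vv| = 4p+2k ≠ 4p+k since k ≥ 1. So xy^2z ∉ L.
Contradiction. Therefore L is not regular.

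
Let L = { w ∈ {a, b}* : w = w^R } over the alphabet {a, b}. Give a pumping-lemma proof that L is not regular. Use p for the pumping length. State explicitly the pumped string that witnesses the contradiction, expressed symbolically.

Assume L is regular. Let p be the pumping length given by the pumping lemma.
Take w = a^p b a^p, a palindrome of length 2p+1 ≥ p.
By the pumping lemma, w = xyz with |xy| ≤ p and y is nonempty.
Because |xy| ≤ p and w begins with p copies of a, we have y = a^k with 1 ≤ k ≤ p.
Pump with i = 2: xy^2z = a^{p+k} b a^p. Its reverse is a^p b a^{p+k}, which differs from xy^2z since k ≥ 1. So xy^2z is not a palindrome and xy^2z ∉ L.
This is a contradiction; hence L is not regular.

a^{p+k} b a^p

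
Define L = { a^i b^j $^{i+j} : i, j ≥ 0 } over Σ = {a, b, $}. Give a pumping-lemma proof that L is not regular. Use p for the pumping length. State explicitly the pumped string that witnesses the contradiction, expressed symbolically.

a^{p+k} b^p $^{2p}

Assume L is regular; let p be its pumping constant.
Take w = a^p b^p $^{2p} ∈ L (with i=j=p, i+j=2p), |w| = 4p ≥ p.
Write w = xyz as guaranteed by the lemma, with |xy| ≤ p and |y| ≥ 1.
Since the first p symbols of w are all a's and |xy| ≤ p, y lies entirely in the leading a-block: y = a^k for some k with 1 ≤ k ≤ p.
Consider xy^2z = a^{p+k} b^p $^{2p}. Now the a- and b-counts sum to 2p+k, but the $-count is 2p ≠ 2p+k. So xy^2z ∉ L.
This is a contradiction; hence L is not regular.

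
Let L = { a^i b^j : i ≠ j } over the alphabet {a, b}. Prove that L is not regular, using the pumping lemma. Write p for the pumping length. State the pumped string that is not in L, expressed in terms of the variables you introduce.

Assume L is regular; let p be its pumping constant.
Choose w = a^p b^{p+p!}. Since p ≠ p+p!, w ∈ L; and |w| ≥ p.
The pumping lemma gives a decomposition w = xyz where |xy| ≤ p and |y| ≥ 1.
Because |xy| ≤ p and w begins with p copies of a, we have y = a^k with 1 ≤ k ≤ p.
Since 1 ≤ k ≤ p, k divides p!; set t = 1 + p!/k. Then xy^t z has p + (p!/k)·k = p + p! copies of a. Now the a-count equals the b-count, so i ≠ j fails. So xy^t z = a^{p+p!} b^{p+p!} ∉ L.
This is a contradiction; hence L is not regular.

a^{p+p!} b^{p+p!}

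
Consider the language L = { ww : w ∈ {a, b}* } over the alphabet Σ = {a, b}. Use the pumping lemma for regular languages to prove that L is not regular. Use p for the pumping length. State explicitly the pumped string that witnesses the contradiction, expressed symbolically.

a^{p+k} b^p a^p b^p

Suppose for contradiction that L is regular, and let p be the pumping length.
Take w = a^p b^p a^p b^p = uu where u = a^pb^p; then w ∈ L and |w| = 4p ≥ p.
By the pumping lemma, w = xyz with |xy| ≤ p and |y| ≥ 1.
Since the first p symbols of w are all a's and |xy| ≤ p, y lies entirely in the leading a-block: y = a^k for some k with 1 ≤ k ≤ p.
Pump with i = 2: xy^2z = a^{p+k} b^p a^p b^p, of length 4p+k. Suppose this equals vv. The string starts with a and ends with b, so v does too; thus the boundary between the two copies of v is a b→a transition. There is exactly one such transition, at position 2p+k, so |v| = 2p+k and |vv| = 4p+2k ≠ 4p+k since k ≥ 1. So xy^2z ∉ L.
Contradiction. Therefore L is not regular.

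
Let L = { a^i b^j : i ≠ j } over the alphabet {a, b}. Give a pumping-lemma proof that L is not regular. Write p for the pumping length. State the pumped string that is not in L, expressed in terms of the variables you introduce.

a^{p+p!} b^{p+p!}

Suppose for contradiction that L is regular, and let p be the pumping length.
Choose w = a^p b^{p+p!}. Since p ≠ p+p!, w ∈ L; and |w| ≥ p.
Write w = xyz as guaranteed by the lemma, with |xy| ≤ p and |y| ≥ 1.
Since the first p symbols of w are all a's and |xy| ≤ p, y lies entirely in the leading a-block: y = a^k for some k with 1 ≤ k ≤ p.
Since 1 ≤ k ≤ p, k divides p!; set t = 1 + p!/k. Then xy^t z has p + (p!/k)·k = p + p! copies of a. Now the a-count equals the b-count, so i ≠ j fails. So xy^t z = a^{p+p!} b^{p+p!} ∉ L.
This contradicts the pumping lemma, so L is not regular.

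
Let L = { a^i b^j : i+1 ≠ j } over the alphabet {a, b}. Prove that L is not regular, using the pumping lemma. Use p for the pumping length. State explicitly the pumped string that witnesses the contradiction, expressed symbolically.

Toward a contradiction, assume L is regular with pumping length p.
Choose w = a^p b^{p+p!+1}. Since p ≠ (p+p!+1)-1 = p+p!, w ∈ L; and |w| ≥ p.
By the pumping lemma, w = xyz with |xy| ≤ p and |y| ≥ 1.
Because |xy| ≤ p and w begins with p copies of a, we have y = a^k with 1 ≤ k ≤ p.
Since 1 ≤ k ≤ p, k divides p!; set t = 1 + p!/k. Then xy^t z has p + (p!/k)·k = p + p! copies of a. Now the a-count is p+p! and (b-count)-1 = (p+p!+1)-1 = p+p!, so i+1 ≠ j fails. So xy^t z = a^{p+p!} b^{p+p!+1} ∉ L.
Contradiction. Therefore L is not regular.

a^{p+p!} b^{p+p!+1}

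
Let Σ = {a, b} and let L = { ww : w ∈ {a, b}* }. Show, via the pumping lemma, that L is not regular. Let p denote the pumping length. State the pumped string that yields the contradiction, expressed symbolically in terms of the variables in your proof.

Toward a contradiction, assume L is regular with pumping length p.
Take w = a^p b^p a^p b^p = uu where u = a^pb^p; then w ∈ L and |w| = 4p ≥ p.
The pumping lemma gives a decomposition w = xyz where |xy| ≤ p and |y| > 0.
Because |xy| ≤ p and w begins with p copies of a, we have y = a^k with 1 ≤ k ≤ p.
Pump with i = 2: xy^2z = a^{p+k} b^p a^p b^p, of length 4p+k. Suppose this equals vv. The string starts with a and ends with b, so v does too; thus the boundary between the two copies of v is a b→a transition. There is exactly one such transition, at position 2p+k, so |v| = 2p+k and |vv| = 4p+2k ≠ 4p+k since k ≥ 1. So xy^2z ∉ L.
This is a contradiction; hence L is not regular.

a^{p+k} b^p a^p b^p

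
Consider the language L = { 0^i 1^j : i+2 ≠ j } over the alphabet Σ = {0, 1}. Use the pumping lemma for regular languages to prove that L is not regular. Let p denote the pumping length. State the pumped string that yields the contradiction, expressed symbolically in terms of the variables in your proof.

Suppose for contradiction that L is regular, and let p be the pumping length.
Choose w = 0^p 1^{p+p!+2}. Since p ≠ (p+p!+2)-2 = p+p!, w ∈ L; and |w| ≥ p.
By the pumping lemma, w = xyz with |xy| ≤ p and |y| > 0.
Because |xy| ≤ p and w begins with p copies of 0, we have y = 0^k with 1 ≤ k ≤ p.
Since 1 ≤ k ≤ p, k divides p!; set t = 1 + p!/k. Then xy^t z has p + (p!/k)·k = p + p! copies of 0. Now the 0-count is p+p! and (1-count)-2 = (p+p!+2)-2 = p+p!, so i+2 ≠ j fails. So xy^t z = 0^{p+p!} 1^{p+p!+2} ∉ L.
This contradicts the pumping lemma, so L is not regular.

0^{p+p!} 1^{p+p!+2}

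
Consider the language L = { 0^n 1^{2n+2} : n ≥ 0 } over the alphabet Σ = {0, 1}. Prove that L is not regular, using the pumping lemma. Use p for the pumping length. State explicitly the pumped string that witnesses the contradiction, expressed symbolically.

Toward a contradiction, assume L is regular with pumping length p.
Take w = 0^p 1^{2p+2}. Then w ∈ L and |w| = 3p+2 ≥ p.
Write w = xyz as guaranteed by the lemma, with |xy| ≤ p and y is nonempty.
Since the first p symbols of w are all 0's and |xy| ≤ p, y lies entirely in the leading 0-block: y = 0^k for some k with 1 ≤ k ≤ p.
Pump with i = 2: xy^2z = 0^{p+k} 1^{2p+2}. For this to lie in L we would need 2p+2 = 2(p+k)+2, which forces k = 0. But k ≥ 1, so xy^2z ∉ L.
This is a contradiction; hence L is not regular.

0^{p+k} 1^{2p+2}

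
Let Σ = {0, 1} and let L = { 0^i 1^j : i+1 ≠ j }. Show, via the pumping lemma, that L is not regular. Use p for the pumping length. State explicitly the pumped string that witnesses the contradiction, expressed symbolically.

Assume L is regular; let p be its pumping constant.
Choose w = 0^p 1^{p+p!+1}. Since p ≠ (p+p!+1)-1 = p+p!, w ∈ L; and |w| ≥ p.
The pumping lemma gives a decomposition w = xyz where |xy| ≤ p and |y| > 0.
The first p characters of w are 0's, so xy (and hence y) consists only of 0's. Write y = 0^k, 1 ≤ k ≤ p.
Since 1 ≤ k ≤ p, k divides p!; set t = 1 + p!/k. Then xy^t z has p + (p!/k)·k = p + p! copies of 0. Now the 0-count is p+p! and (1-count)-1 = (p+p!+1)-1 = p+p!, so i+1 ≠ j fails. So xy^t z = 0^{p+p!} 1^{p+p!+1} ∉ L.
This contradicts the pumping lemma, so L is not regular.

0^{p+p!} 1^{p+p!+1}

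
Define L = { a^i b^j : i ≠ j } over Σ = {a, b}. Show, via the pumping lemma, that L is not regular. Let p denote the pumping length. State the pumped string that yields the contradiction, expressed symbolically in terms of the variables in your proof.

a^{p+p!} b^{p+p!}

Toward a contradiction, assume L is regular with pumping length p.
Choose w = a^p b^{p+p!}. Since p ≠ p+p!, w ∈ L; and |w| ≥ p.
By the pumping lemma, w = xyz with |xy| ≤ p and |y| ≥ 1.
The first p characters of w are a's, so xy (and hence y) consists only of a's. Write y = a^k, 1 ≤ k ≤ p.
Since 1 ≤ k ≤ p, k divides p!; set t = 1 + p!/k. Then xy^t z has p + (p!/k)·k = p + p! copies of a. Now the a-count equals the b-count, so i ≠ j fails. So xy^t z = a^{p+p!} b^{p+p!} ∉ L.
This contradicts the pumping lemma, so L is not regular.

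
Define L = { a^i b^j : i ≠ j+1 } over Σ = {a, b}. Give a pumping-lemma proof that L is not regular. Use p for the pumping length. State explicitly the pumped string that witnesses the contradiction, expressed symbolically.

a^{p+p!} b^{p+p!-1}

Suppose for contradiction that L is regular, and let p be the pumping length.
Choose w = a^p b^{p+p!-1}. Since p ≠ (p+p!-1)+1 = p+p!, w ∈ L; and |w| ≥ p.
By the pumping lemma, w = xyz with |xy| ≤ p and y is nonempty.
The first p characters of w are a's, so xy (and hence y) consists only of a's. Write y = a^k, 1 ≤ k ≤ p.
Since 1 ≤ k ≤ p, k divides p!; set t = 1 + p!/k. Then xy^t z has p + (p!/k)·k = p + p! copies of a. Now the a-count is p+p! and (b-count)+1 = (p+p!-1)+1 = p+p!, so i ≠ j+1 fails. So xy^t z = a^{p+p!} b^{p+p!-1} ∉ L.
This is a contradiction; hence L is not regular.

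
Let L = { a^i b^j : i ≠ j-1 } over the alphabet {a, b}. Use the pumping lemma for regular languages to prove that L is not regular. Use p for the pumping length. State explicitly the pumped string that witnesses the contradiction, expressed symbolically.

a^{p+p!} b^{p+p!+1}

Assume L is regular. Let p be the pumping length given by the pumping lemma.
Choose w = a^p b^{p+p!+1}. Since p ≠ (p+p!+1)-1 = p+p!, w ∈ L; and |w| ≥ p.
By the pumping lemma, w = xyz with |xy| ≤ p and |y| ≥ 1.
The first p characters of w are a's, so xy (and hence y) consists only of a's. Write y = a^k, 1 ≤ k ≤ p.
Since 1 ≤ k ≤ p, k divides p!; set t = 1 + p!/k. Then xy^t z has p + (p!/k)·k = p + p! copies of a. Now the a-count is p+p! and (b-count)-1 = (p+p!+1)-1 = p+p!, so i ≠ j-1 fails. So xy^t z = a^{p+p!} b^{p+p!+1} ∉ L.
Contradiction. Therefore L is not regular.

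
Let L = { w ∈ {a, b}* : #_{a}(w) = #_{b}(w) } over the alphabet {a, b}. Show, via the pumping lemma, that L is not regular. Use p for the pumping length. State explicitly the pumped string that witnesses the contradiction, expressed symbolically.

a^{p+k} b^p

Assume L is regular; let p be its pumping constant.
Choose w = a^p b^p ∈ L with |w| = 2p ≥ p.
By the pumping lemma, w = xyz with |xy| ≤ p and y is nonempty.
Because |xy| ≤ p and w begins with p copies of a, we have y = a^k with 1 ≤ k ≤ p.
Pump with i = 2: xy^2z = a^{p+k} b^p has p+k occurrences of a but only p of b. Since k ≥ 1 the counts differ, so xy^2z ∉ L.
Contradiction. Therefore L is not regular.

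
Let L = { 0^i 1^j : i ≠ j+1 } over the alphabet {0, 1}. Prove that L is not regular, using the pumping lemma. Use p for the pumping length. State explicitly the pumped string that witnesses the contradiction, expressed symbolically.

Assume L is regular; let p be its pumping constant.
Choose w = 0^p 1^{p+p!-1}. Since p ≠ (p+p!-1)+1 = p+p!, w ∈ L; and |w| ≥ p.
The pumping lemma gives a decomposition w = xyz where |xy| ≤ p and |y| > 0.
The first p characters of w are 0's, so xy (and hence y) consists only of 0's. Write y = 0^k, 1 ≤ k ≤ p.
Since 1 ≤ k ≤ p, k divides p!; set t = 1 + p!/k. Then xy^t z has p + (p!/k)·k = p + p! copies of 0. Now the 0-count is p+p! and (1-count)+1 = (p+p!-1)+1 = p+p!, so i ≠ j+1 fails. So xy^t z = 0^{p+p!} 1^{p+p!-1} ∉ L.
This is a contradiction; hence L is not regular.

0^{p+p!} 1^{p+p!-1}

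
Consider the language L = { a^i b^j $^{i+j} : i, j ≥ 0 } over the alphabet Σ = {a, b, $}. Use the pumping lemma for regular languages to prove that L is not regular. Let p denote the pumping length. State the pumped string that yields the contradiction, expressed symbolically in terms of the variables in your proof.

a^{p+k} b^p $^{2p}

Assume L is regular; let p be its pumping constant.
Take w = a^p b^p $^{2p} ∈ L (with i=j=p, i+j=2p), |w| = 4p ≥ p.
The pumping lemma gives a decomposition w = xyz where |xy| ≤ p and |y| ≥ 1.
Since the first p symbols of w are all a's and |xy| ≤ p, y lies entirely in the leading a-block: y = a^k for some k with 1 ≤ k ≤ p.
Consider xy^2z = a^{p+k} b^p $^{2p}. Now the a- and b-counts sum to 2p+k, but the $-count is 2p ≠ 2p+k. So xy^2z ∉ L.
Contradiction. Therefore L is not regular.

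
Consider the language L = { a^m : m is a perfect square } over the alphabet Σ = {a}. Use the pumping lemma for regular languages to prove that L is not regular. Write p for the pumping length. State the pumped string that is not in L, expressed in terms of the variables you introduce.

Assume L is regular. Let p be the pumping length given by the pumping lemma.
Take w = a^{p²} ∈ L with |w| = p² ≥ p.
Write w = xyz as guaranteed by the lemma, with |xy| ≤ p and y is nonempty.
Then y = a^k for some k with 1 ≤ k ≤ p.
Pump with i = 2: xy^2z = a^{p²+k}. Since 1 ≤ k ≤ p, p² < p²+k ≤ p²+p < (p+1)², so p²+k lies strictly between consecutive squares and is not a perfect square. So xy^2z ∉ L.
Contradiction. Therefore L is not regular.

a^{p²+k}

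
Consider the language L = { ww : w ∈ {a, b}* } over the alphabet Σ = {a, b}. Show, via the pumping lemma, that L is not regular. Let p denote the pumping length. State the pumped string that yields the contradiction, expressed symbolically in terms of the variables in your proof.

Assume L is regular; let p be its pumping constant.
Take w = a^p b^p a^p b^p = uu where u = a^pb^p; then w ∈ L and |w| = 4p ≥ p.
By the pumping lemma, w = xyz with |xy| ≤ p and y is nonempty.
Because |xy| ≤ p and w begins with p copies of a, we have y = a^k with 1 ≤ k ≤ p.
Pump with i = 2: xy^2z = a^{p+k} b^p a^p b^p, of length 4p+k. Suppose this equals vv. The string starts with a and ends with b, so v does too; thus the boundary between the two copies of v is a b→a transition. There is exactly one such transition, at position 2p+k, so |v| = 2p+k and |vv| = 4p+2k ≠ 4p+k since k ≥ 1. So xy^2z ∉ L.
Contradiction. Therefore L is not regular.

a^{p+k} b^p a^p b^p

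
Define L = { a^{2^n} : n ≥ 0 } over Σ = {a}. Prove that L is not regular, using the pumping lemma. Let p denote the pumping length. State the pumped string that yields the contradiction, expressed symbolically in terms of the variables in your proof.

Suppose for contradiction that L is regular, and let p be the pumping length.
Take w = a^{2^p} ∈ L with |w| = 2^p ≥ p.
The pumping lemma gives a decomposition w = xyz where |xy| ≤ p and |y| ≥ 1.
Then y = a^k for some k with 1 ≤ k ≤ p.
Pump with i = 2: xy^2z = a^{2^p+k}. Since 1 ≤ k ≤ p < 2^p, we have 2^p < 2^p+k < 2^{p+1}, so 2^p+k is not a power of 2. So xy^2z ∉ L.
This is a contradiction; hence L is not regular.

a^{2^p+k}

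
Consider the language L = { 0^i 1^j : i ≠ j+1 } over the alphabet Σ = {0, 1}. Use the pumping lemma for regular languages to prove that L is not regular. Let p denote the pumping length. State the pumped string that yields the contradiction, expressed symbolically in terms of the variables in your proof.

0^{p+p!} 1^{p+p!-1}

Assume L is regular; let p be its pumping constant.
Choose w = 0^p 1^{p+p!-1}. Since p ≠ (p+p!-1)+1 = p+p!, w ∈ L; and |w| ≥ p.
By the pumping lemma, w = xyz with |xy| ≤ p and |y| > 0.
Since the first p symbols of w are all 0's and |xy| ≤ p, y lies entirely in the leading 0-block: y = 0^k for some k with 1 ≤ k ≤ p.
Since 1 ≤ k ≤ p, k divides p!; set t = 1 + p!/k. Then xy^t z has p + (p!/k)·k = p + p! copies of 0. Now the 0-count is p+p! and (1-count)+1 = (p+p!-1)+1 = p+p!, so i ≠ j+1 fails. So xy^t z = 0^{p+p!} 1^{p+p!-1} ∉ L.
Contradiction. Therefore L is not regular.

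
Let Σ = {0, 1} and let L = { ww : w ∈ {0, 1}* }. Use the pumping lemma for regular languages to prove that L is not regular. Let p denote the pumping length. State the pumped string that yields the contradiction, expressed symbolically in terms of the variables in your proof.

Suppose for contradiction that L is regular, and let p be the pumping length.
Take w = 0^p 1^p 0^p 1^p = uu where u = 0^p1^p; then w ∈ L and |w| = 4p ≥ p.
By the pumping lemma, w = xyz with |xy| ≤ p and y is nonempty.
Because |xy| ≤ p and w begins with p copies of 0, we have y = 0^k with 1 ≤ k ≤ p.
Pump with i = 2: xy^2z = 0^{p+k} 1^p 0^p 1^p, of length 4p+k. Suppose this equals vv. The string starts with 0 and ends with 1, so v does too; thus the boundary between the two copies of v is a 1→0 transition. There is exactly one such transition, at position 2p+k, so |v| = 2p+k and |vv| = 4p+2k ≠ 4p+k since k ≥ 1. So xy^2z ∉ L.
Contradiction. Therefore L is not regular.

0^{p+k} 1^p 0^p 1^p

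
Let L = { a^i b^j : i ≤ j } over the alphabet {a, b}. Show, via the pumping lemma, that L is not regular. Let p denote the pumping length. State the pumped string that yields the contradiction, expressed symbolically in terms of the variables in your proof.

Assume L is regular. Let p be the pumping length given by the pumping lemma.
Choose w = a^p b^p ∈ L, with |w| = 2p ≥ p.
The pumping lemma gives a decomposition w = xyz where |xy| ≤ p and y is nonempty.
The first p characters of w are a's, so xy (and hence y) consists only of a's. Write y = a^k, 1 ≤ k ≤ p.
Consider xy^2z = a^{p+k} b^p. Since k ≥ 1, the a-count p+k exceeds the b-count p, so i ≤ j fails; thus xy^2z ∉ L.
This contradicts the pumping lemma, so L is not regular.

a^{p+k} b^p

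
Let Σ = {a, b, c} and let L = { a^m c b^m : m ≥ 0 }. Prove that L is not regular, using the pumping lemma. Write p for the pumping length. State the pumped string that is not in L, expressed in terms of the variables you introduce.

a^{p+k} c b^p

Suppose for contradiction that L is regular, and let p be the pumping length.
Take w = a^p c b^p ∈ L with |w| = 2p+1 ≥ p.
Write w = xyz as guaranteed by the lemma, with |xy| ≤ p and |y| > 0.
The first p characters of w are a's, so xy (and hence y) consists only of a's. Write y = a^k, 1 ≤ k ≤ p.
Pump with i = 2: xy^2z = a^{p+k} c b^p, which would require p+k = p. But k ≥ 1, so xy^2z ∉ L.
This contradicts the pumping lemma, so L is not regular.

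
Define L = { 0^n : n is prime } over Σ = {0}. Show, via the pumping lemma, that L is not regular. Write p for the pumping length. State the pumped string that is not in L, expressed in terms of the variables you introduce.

Assume L is regular; let p be its pumping constant.
Let q be a prime with q ≥ p+2 (infinitely many primes exist), and take w = 0^q ∈ L with |w| = q ≥ p.
Write w = xyz as guaranteed by the lemma, with |xy| ≤ p and |y| ≥ 1.
Then y = 0^k for some k with 1 ≤ k ≤ p.
Since 1 ≤ k ≤ p, |xz| = q-k. Pump with i = q+1: |xy^{q+1}z| = (q-k)+(q+1)k = q+qk = q(1+k), which is composite (both factors ≥ 2). So xy^{q+1}z = 0^{q(1+k)} ∉ L.
This contradicts the pumping lemma, so L is not regular.

0^{q(1+k)}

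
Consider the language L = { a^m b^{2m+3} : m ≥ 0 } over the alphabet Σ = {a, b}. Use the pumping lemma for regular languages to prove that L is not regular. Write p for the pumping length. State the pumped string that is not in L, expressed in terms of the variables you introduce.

Suppose for contradiction that L is regular, and let p be the pumping length.
Take w = a^p b^{2p+3}. Then w ∈ L and |w| = 3p+3 ≥ p.
By the pumping lemma, w = xyz with |xy| ≤ p and y is nonempty.
Because |xy| ≤ p and w begins with p copies of a, we have y = a^k with 1 ≤ k ≤ p.
Pump with i = 2: xy^2z = a^{p+k} b^{2p+3}. For this to lie in L we would need 2p+3 = 2(p+k)+3, which forces k = 0. But k ≥ 1, so xy^2z ∉ L.
This is a contradiction; hence L is not regular.

a^{p+k} b^{2p+3}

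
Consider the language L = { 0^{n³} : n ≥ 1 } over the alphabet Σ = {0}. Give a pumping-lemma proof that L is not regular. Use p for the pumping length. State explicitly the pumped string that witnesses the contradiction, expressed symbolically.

Assume L is regular. Let p be the pumping length given by the pumping lemma.
Take w = 0^{p³} ∈ L with |w| = p³ ≥ p.
The pumping lemma gives a decomposition w = xyz where |xy| ≤ p and y is nonempty.
Then y = 0^k for some k with 1 ≤ k ≤ p.
Pump with i = 2: xy^2z = 0^{p³+k}. Since 1 ≤ k ≤ p, p³ < p³+k ≤ p³+p < p³+3p²+3p+1 = (p+1)³, so p³+k is not a perfect cube. So xy^2z ∉ L.
This is a contradiction; hence L is not regular.

0^{p³+k}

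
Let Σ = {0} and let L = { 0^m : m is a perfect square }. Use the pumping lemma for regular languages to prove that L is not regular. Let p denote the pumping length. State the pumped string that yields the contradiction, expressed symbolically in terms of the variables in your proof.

0^{p²+k}

Toward a contradiction, assume L is regular with pumping length p.
Take w = 0^{p²} ∈ L with |w| = p² ≥ p.
Write w = xyz as guaranteed by the lemma, with |xy| ≤ p and |y| ≥ 1.
Then y = 0^k for some k with 1 ≤ k ≤ p.
Pump with i = 2: xy^2z = 0^{p²+k}. Since 1 ≤ k ≤ p, p² < p²+k ≤ p²+p < (p+1)², so p²+k lies strictly between consecutive squares and is not a perfect square. So xy^2z ∉ L.
This is a contradiction; hence L is not regular.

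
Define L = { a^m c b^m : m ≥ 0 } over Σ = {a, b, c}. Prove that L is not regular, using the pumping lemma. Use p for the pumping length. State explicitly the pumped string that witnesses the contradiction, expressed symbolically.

a^{p+k} c b^p

Suppose for contradiction that L is regular, and let p be the pumping length.
Take w = a^p c b^p ∈ L with |w| = 2p+1 ≥ p.
Write w = xyz as guaranteed by the lemma, with |xy| ≤ p and y is nonempty.
Because |xy| ≤ p and w begins with p copies of a, we have y = a^k with 1 ≤ k ≤ p.
Pump with i = 2: xy^2z = a^{p+k} c b^p, which would require p+k = p. But k ≥ 1, so xy^2z ∉ L.
Contradiction. Therefore L is not regular.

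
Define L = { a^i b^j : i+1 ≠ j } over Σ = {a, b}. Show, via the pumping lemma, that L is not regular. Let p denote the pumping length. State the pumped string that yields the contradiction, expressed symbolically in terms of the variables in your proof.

Toward a contradiction, assume L is regular with pumping length p.
Choose w = a^p b^{p+p!+1}. Since p ≠ (p+p!+1)-1 = p+p!, w ∈ L; and |w| ≥ p.
The pumping lemma gives a decomposition w = xyz where |xy| ≤ p and |y| ≥ 1.
The first p characters of w are a's, so xy (and hence y) consists only of a's. Write y = a^k, 1 ≤ k ≤ p.
Since 1 ≤ k ≤ p, k divides p!; set t = 1 + p!/k. Then xy^t z has p + (p!/k)·k = p + p! copies of a. Now the a-count is p+p! and (b-count)-1 = (p+p!+1)-1 = p+p!, so i+1 ≠ j fails. So xy^t z = a^{p+p!} b^{p+p!+1} ∉ L.
This contradicts the pumping lemma, so L is not regular.

a^{p+p!} b^{p+p!+1}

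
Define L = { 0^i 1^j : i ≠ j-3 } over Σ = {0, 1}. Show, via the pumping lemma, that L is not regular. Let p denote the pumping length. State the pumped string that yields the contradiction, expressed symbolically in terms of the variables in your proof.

0^{p+p!} 1^{p+p!+3}

Toward a contradiction, assume L is regular with pumping length p.
Choose w = 0^p 1^{p+p!+3}. Since p ≠ (p+p!+3)-3 = p+p!, w ∈ L; and |w| ≥ p.
The pumping lemma gives a decomposition w = xyz where |xy| ≤ p and |y| ≥ 1.
Since the first p symbols of w are all 0's and |xy| ≤ p, y lies entirely in the leading 0-block: y = 0^k for some k with 1 ≤ k ≤ p.
Since 1 ≤ k ≤ p, k divides p!; set t = 1 + p!/k. Then xy^t z has p + (p!/k)·k = p + p! copies of 0. Now the 0-count is p+p! and (1-count)-3 = (p+p!+3)-3 = p+p!, so i ≠ j-3 fails. So xy^t z = 0^{p+p!} 1^{p+p!+3} ∉ L.
This contradicts the pumping lemma, so L is not regular.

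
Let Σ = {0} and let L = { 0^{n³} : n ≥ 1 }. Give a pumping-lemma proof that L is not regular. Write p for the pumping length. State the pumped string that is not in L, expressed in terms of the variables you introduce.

Assume L is regular. Let p be the pumping length given by the pumping lemma.
Take w = 0^{p³} ∈ L with |w| = p³ ≥ p.
Write w = xyz as guaranteed by the lemma, with |xy| ≤ p and |y| ≥ 1.
Then y = 0^k for some k with 1 ≤ k ≤ p.
Pump with i = 2: xy^2z = 0^{p³+k}. Since 1 ≤ k ≤ p, p³ < p³+k ≤ p³+p < p³+3p²+3p+1 = (p+1)³, so p³+k is not a perfect cube. So xy^2z ∉ L.
This contradicts the pumping lemma, so L is not regular.

0^{p³+k}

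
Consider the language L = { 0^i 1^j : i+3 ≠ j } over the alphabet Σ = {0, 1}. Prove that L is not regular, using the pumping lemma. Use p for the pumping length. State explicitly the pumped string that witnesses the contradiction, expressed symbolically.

Assume L is regular. Let p be the pumping length given by the pumping lemma.
Choose w = 0^p 1^{p+p!+3}. Since p ≠ (p+p!+3)-3 = p+p!, w ∈ L; and |w| ≥ p.
By the pumping lemma, w = xyz with |xy| ≤ p and y is nonempty.
Because |xy| ≤ p and w begins with p copies of 0, we have y = 0^k with 1 ≤ k ≤ p.
Since 1 ≤ k ≤ p, k divides p!; set t = 1 + p!/k. Then xy^t z has p + (p!/k)·k = p + p! copies of 0. Now the 0-count is p+p! and (1-count)-3 = (p+p!+3)-3 = p+p!, so i+3 ≠ j fails. So xy^t z = 0^{p+p!} 1^{p+p!+3} ∉ L.
This contradicts the pumping lemma, so L is not regular.

0^{p+p!} 1^{p+p!+3}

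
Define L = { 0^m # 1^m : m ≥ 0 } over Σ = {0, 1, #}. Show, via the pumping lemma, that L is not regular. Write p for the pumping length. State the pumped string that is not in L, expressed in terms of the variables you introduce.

Assume L is regular; let p be its pumping constant.
Take w = 0^p # 1^p ∈ L with |w| = 2p+1 ≥ p.
The pumping lemma gives a decomposition w = xyz where |xy| ≤ p and y is nonempty.
The first p characters of w are 0's, so xy (and hence y) consists only of 0's. Write y = 0^k, 1 ≤ k ≤ p.
Pump with i = 2: xy^2z = 0^{p+k} # 1^p, which would require p+k = p. But k ≥ 1, so xy^2z ∉ L.
This is a contradiction; hence L is not regular.

0^{p+k} # 1^p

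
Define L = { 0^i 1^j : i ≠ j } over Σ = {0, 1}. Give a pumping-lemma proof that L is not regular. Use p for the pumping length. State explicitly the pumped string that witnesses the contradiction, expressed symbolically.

Assume L is regular; let p be its pumping constant.
Choose w = 0^p 1^{p+p!}. Since p ≠ p+p!, w ∈ L; and |w| ≥ p.
The pumping lemma gives a decomposition w = xyz where |xy| ≤ p and |y| ≥ 1.
Because |xy| ≤ p and w begins with p copies of 0, we have y = 0^k with 1 ≤ k ≤ p.
Since 1 ≤ k ≤ p, k divides p!; set t = 1 + p!/k. Then xy^t z has p + (p!/k)·k = p + p! copies of 0. Now the 0-count equals the 1-count, so i ≠ j fails. So xy^t z = 0^{p+p!} 1^{p+p!} ∉ L.
This contradicts the pumping lemma, so L is not regular.

0^{p+p!} 1^{p+p!}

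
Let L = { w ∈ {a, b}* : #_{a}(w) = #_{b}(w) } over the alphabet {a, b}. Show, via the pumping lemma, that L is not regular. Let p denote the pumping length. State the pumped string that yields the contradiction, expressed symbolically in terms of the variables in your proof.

a^{p+k} b^p

Suppose for contradiction that L is regular, and let p be the pumping length.
Choose w = a^p b^p ∈ L with |w| = 2p ≥ p.
By the pumping lemma, w = xyz with |xy| ≤ p and |y| ≥ 1.
The first p characters of w are a's, so xy (and hence y) consists only of a's. Write y = a^k, 1 ≤ k ≤ p.
Pump with i = 2: xy^2z = a^{p+k} b^p has p+k occurrences of a but only p of b. Since k ≥ 1 the counts differ, so xy^2z ∉ L.
This contradicts the pumping lemma, so L is not regular.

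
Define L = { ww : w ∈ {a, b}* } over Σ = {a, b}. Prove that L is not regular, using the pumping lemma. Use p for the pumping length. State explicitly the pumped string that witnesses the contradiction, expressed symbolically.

a^{p+k} b^p a^p b^p

Assume L is regular. Let p be the pumping length given by the pumping lemma.
Take w = a^p b^p a^p b^p = uu where u = a^pb^p; then w ∈ L and |w| = 4p ≥ p.
The pumping lemma gives a decomposition w = xyz where |xy| ≤ p and |y| ≥ 1.
Since the first p symbols of w are all a's and |xy| ≤ p, y lies entirely in the leading a-block: y = a^k for some k with 1 ≤ k ≤ p.
Pump with i = 2: xy^2z = a^{p+k} b^p a^p b^p, of length 4p+k. Suppose this equals vv. The string starts with a and ends with b, so v does too; thus the boundary between the two copies of v is a b→a transition. There is exactly one such transition, at position 2p+k, so |v| = 2p+k and |vv| = 4p+2k ≠ 4p+k since k ≥ 1. So xy^2z ∉ L.
Contradiction. Therefore L is not regular.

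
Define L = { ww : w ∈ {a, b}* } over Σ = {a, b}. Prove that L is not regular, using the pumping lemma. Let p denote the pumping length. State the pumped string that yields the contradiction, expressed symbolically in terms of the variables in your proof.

Toward a contradiction, assume L is regular with pumping length p.
Take w = a^p b^p a^p b^p = uu where u = a^pb^p; then w ∈ L and |w| = 4p ≥ p.
The pumping lemma gives a decomposition w = xyz where |xy| ≤ p and |y| ≥ 1.
Since the first p symbols of w are all a's and |xy| ≤ p, y lies entirely in the leading a-block: y = a^k for some k with 1 ≤ k ≤ p.
Pump with i = 2: xy^2z = a^{p+k} b^p a^p b^p, of length 4p+k. Suppose this equals vv. The string starts with a and ends with b, so v does too; thus the boundary between the two copies of v is a b→a transition. There is exactly one such transition, at position 2p+k, so |v| = 2p+k and |vv| = 4p+2k ≠ 4p+k since k ≥ 1. So xy^2z ∉ L.
This contradicts the pumping lemma, so L is not regular.

a^{p+k} b^p a^p b^p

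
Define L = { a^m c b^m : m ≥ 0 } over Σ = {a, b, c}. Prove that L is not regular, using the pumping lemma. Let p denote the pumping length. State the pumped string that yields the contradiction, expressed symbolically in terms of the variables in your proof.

Assume L is regular. Let p be the pumping length given by the pumping lemma.
Take w = a^p c b^p ∈ L with |w| = 2p+1 ≥ p.
The pumping lemma gives a decomposition w = xyz where |xy| ≤ p and |y| ≥ 1.
Because |xy| ≤ p and w begins with p copies of a, we have y = a^k with 1 ≤ k ≤ p.
Pump with i = 2: xy^2z = a^{p+k} c b^p, which would require p+k = p. But k ≥ 1, so xy^2z ∉ L.
This contradicts the pumping lemma, so L is not regular.

a^{p+k} c b^p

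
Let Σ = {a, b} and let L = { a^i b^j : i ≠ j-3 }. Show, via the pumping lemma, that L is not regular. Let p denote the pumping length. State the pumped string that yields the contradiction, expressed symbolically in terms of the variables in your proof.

a^{p+p!} b^{p+p!+3}

Assume L is regular; let p be its pumping constant.
Choose w = a^p b^{p+p!+3}. Since p ≠ (p+p!+3)-3 = p+p!, w ∈ L; and |w| ≥ p.
Write w = xyz as guaranteed by the lemma, with |xy| ≤ p and y is nonempty.
Since the first p symbols of w are all a's and |xy| ≤ p, y lies entirely in the leading a-block: y = a^k for some k with 1 ≤ k ≤ p.
Since 1 ≤ k ≤ p, k divides p!; set t = 1 + p!/k. Then xy^t z has p + (p!/k)·k = p + p! copies of a. Now the a-count is p+p! and (b-count)-3 = (p+p!+3)-3 = p+p!, so i ≠ j-3 fails. So xy^t z = a^{p+p!} b^{p+p!+3} ∉ L.
This contradicts the pumping lemma, so L is not regular.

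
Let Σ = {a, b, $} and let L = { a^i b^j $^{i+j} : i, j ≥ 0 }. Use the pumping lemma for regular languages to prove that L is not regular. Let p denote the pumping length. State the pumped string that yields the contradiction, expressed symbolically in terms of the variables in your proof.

a^{p+k} b^p $^{2p}

Toward a contradiction, assume L is regular with pumping length p.
Take w = a^p b^p $^{2p} ∈ L (with i=j=p, i+j=2p), |w| = 4p ≥ p.
Write w = xyz as guaranteed by the lemma, with |xy| ≤ p and |y| ≥ 1.
The first p characters of w are a's, so xy (and hence y) consists only of a's. Write y = a^k, 1 ≤ k ≤ p.
Consider xy^2z = a^{p+k} b^p $^{2p}. Now the a- and b-counts sum to 2p+k, but the $-count is 2p ≠ 2p+k. So xy^2z ∉ L.
This is a contradiction; hence L is not regular.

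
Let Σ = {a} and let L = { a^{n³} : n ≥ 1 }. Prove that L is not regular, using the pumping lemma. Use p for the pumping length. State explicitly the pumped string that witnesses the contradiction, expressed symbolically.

Suppose for contradiction that L is regular, and let p be the pumping length.
Take w = a^{p³} ∈ L with |w| = p³ ≥ p.
By the pumping lemma, w = xyz with |xy| ≤ p and |y| ≥ 1.
Then y = a^k for some k with 1 ≤ k ≤ p.
Pump with i = 2: xy^2z = a^{p³+k}. Since 1 ≤ k ≤ p, p³ < p³+k ≤ p³+p < p³+3p²+3p+1 = (p+1)³, so p³+k is not a perfect cube. So xy^2z ∉ L.
This is a contradiction; hence L is not regular.

a^{p³+k}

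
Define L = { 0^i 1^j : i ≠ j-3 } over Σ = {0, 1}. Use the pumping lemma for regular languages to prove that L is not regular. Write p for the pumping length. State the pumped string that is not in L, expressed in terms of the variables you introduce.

0^{p+p!} 1^{p+p!+3}

Suppose for contradiction that L is regular, and let p be the pumping length.
Choose w = 0^p 1^{p+p!+3}. Since p ≠ (p+p!+3)-3 = p+p!, w ∈ L; and |w| ≥ p.
The pumping lemma gives a decomposition w = xyz where |xy| ≤ p and |y| > 0.
The first p characters of w are 0's, so xy (and hence y) consists only of 0's. Write y = 0^k, 1 ≤ k ≤ p.
Since 1 ≤ k ≤ p, k divides p!; set t = 1 + p!/k. Then xy^t z has p + (p!/k)·k = p + p! copies of 0. Now the 0-count is p+p! and (1-count)-3 = (p+p!+3)-3 = p+p!, so i ≠ j-3 fails. So xy^t z = 0^{p+p!} 1^{p+p!+3} ∉ L.
This is a contradiction; hence L is not regular.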